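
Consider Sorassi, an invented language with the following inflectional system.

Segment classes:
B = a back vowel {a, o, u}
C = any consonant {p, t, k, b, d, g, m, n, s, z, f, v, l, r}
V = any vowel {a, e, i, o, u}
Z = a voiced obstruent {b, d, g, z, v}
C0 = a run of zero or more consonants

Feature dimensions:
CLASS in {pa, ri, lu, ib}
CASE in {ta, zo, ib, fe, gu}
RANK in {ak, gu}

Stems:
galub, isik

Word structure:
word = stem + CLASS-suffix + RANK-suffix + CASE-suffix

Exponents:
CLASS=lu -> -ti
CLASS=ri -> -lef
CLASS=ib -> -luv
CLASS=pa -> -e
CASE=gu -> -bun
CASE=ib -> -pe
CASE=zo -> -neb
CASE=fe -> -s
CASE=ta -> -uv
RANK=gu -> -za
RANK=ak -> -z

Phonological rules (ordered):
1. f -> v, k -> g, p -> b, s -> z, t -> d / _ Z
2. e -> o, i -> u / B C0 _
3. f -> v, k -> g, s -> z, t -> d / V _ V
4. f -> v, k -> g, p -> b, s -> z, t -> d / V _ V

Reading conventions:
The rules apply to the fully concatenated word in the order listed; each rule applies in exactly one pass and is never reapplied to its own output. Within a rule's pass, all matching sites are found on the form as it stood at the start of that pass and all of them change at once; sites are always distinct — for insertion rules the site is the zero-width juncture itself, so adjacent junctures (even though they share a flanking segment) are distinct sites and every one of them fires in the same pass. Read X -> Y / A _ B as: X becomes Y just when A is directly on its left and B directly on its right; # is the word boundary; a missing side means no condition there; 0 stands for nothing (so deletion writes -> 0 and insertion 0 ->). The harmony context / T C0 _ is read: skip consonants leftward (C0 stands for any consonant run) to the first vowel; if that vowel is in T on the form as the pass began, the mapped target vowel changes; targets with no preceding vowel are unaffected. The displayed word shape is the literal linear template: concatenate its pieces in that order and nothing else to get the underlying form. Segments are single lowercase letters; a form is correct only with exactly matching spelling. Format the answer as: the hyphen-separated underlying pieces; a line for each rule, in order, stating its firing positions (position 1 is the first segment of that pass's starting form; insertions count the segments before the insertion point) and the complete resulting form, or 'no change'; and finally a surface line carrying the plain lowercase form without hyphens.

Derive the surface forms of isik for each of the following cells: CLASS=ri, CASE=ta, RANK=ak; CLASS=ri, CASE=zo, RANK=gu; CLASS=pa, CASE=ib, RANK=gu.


cell CLASS=ri, CASE=ta, RANK=ak:
underlying: isik-lef-z-uv
1. f -> v, k -> g, p -> b, s -> z, t -> d / _ Z: fires at position(s) 7: isiklevzuv
2. e -> o, i -> u / B C0 _: no change
3. f -> v, k -> g, s -> z, t -> d / V _ V: fires at position(s) 2: iziklevzuv
4. f -> v, k -> g, p -> b, s -> z, t -> d / V _ V: no change
surface: iziklevzuv

cell CLASS=ri, CASE=zo, RANK=gu:
underlying: isik-lef-za-neb
1. f -> v, k -> g, p -> b, s -> z, t -> d / _ Z: fires at position(s) 7: isiklevzaneb
2. e -> o, i -> u / B C0 _: fires at position(s) 11: isiklevzanob
3. f -> v, k -> g, s -> z, t -> d / V _ V: fires at position(s) 2: iziklevzanob
4. f -> v, k -> g, p -> b, s -> z, t -> d / V _ V: no change
surface: iziklevzanob

cell CLASS=pa, CASE=ib, RANK=gu:
underlying: isik-e-za-pe
1. f -> v, k -> g, p -> b, s -> z, t -> d / _ Z: no change
2. e -> o, i -> u / B C0 _: fires at position(s) 9: isikezapo
3. f -> v, k -> g, s -> z, t -> d / V _ V: fires at position(s) 2, 4: izigezapo
4. f -> v, k -> g, p -> b, s -> z, t -> d / V _ V: fires at position(s) 8: izigezabo
surface: izigezabo


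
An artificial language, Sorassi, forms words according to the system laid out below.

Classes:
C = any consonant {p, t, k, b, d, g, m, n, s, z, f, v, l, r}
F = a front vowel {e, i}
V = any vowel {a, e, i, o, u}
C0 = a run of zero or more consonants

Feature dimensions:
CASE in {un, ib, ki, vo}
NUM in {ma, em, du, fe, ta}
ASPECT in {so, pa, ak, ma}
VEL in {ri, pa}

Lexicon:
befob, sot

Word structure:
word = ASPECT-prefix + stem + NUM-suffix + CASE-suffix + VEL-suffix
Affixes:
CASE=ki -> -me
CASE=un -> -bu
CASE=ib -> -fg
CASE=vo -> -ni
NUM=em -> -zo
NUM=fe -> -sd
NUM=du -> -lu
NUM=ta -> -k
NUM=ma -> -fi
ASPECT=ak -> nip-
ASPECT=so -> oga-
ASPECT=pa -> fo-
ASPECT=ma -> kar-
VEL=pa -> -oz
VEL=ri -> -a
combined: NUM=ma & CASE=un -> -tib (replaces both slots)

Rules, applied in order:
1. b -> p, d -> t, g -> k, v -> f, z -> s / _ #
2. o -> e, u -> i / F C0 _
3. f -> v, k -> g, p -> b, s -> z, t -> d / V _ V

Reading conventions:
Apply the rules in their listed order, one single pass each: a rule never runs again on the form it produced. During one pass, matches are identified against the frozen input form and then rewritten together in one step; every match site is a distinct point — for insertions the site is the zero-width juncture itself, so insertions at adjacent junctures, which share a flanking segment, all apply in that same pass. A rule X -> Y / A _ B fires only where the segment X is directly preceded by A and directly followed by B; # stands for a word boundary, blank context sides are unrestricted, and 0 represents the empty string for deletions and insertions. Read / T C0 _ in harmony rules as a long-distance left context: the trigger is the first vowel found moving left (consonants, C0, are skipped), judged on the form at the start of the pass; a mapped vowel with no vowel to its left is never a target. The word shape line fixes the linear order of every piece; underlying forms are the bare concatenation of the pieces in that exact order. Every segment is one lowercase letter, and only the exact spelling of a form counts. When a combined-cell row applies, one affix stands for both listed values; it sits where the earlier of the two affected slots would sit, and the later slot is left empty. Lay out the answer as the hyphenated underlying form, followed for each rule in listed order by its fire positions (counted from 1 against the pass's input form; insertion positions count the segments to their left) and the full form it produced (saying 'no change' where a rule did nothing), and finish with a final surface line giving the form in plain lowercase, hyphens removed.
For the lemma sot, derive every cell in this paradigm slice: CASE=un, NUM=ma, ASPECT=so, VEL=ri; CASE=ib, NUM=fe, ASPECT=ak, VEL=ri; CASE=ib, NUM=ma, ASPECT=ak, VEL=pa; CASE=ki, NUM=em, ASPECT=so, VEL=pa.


cell CASE=un, NUM=ma, ASPECT=so, VEL=ri:
underlying: oga-sot-tib-a
1. b -> p, d -> t, g -> k, v -> f, z -> s / _ #: no change
2. o -> e, u -> i / F C0 _: no change
3. f -> v, k -> g, p -> b, s -> z, t -> d / V _ V: fires at position(s) 4: ogazottiba
surface: ogazottiba

cell CASE=ib, NUM=fe, ASPECT=ak, VEL=ri:
underlying: nip-sot-sd-fg-a
1. b -> p, d -> t, g -> k, v -> f, z -> s / _ #: no change
2. o -> e, u -> i / F C0 _: fires at position(s) 5: nipsetsdfga
3. f -> v, k -> g, p -> b, s -> z, t -> d / V _ V: no change
surface: nipsetsdfga

cell CASE=ib, NUM=ma, ASPECT=ak, VEL=pa:
underlying: nip-sot-fi-fg-oz
1. b -> p, d -> t, g -> k, v -> f, z -> s / _ #: fires at position(s) 12: nipsotfifgos
2. o -> e, u -> i / F C0 _: fires at position(s) 5, 11: nipsetfifges
3. f -> v, k -> g, p -> b, s -> z, t -> d / V _ V: no change
surface: nipsetfifges

cell CASE=ki, NUM=em, ASPECT=so, VEL=pa:
underlying: oga-sot-zo-me-oz
1. b -> p, d -> t, g -> k, v -> f, z -> s / _ #: fires at position(s) 12: ogasotzomeos
2. o -> e, u -> i / F C0 _: fires at position(s) 11: ogasotzomees
3. f -> v, k -> g, p -> b, s -> z, t -> d / V _ V: fires at position(s) 4: ogazotzomees
surface: ogazotzomees


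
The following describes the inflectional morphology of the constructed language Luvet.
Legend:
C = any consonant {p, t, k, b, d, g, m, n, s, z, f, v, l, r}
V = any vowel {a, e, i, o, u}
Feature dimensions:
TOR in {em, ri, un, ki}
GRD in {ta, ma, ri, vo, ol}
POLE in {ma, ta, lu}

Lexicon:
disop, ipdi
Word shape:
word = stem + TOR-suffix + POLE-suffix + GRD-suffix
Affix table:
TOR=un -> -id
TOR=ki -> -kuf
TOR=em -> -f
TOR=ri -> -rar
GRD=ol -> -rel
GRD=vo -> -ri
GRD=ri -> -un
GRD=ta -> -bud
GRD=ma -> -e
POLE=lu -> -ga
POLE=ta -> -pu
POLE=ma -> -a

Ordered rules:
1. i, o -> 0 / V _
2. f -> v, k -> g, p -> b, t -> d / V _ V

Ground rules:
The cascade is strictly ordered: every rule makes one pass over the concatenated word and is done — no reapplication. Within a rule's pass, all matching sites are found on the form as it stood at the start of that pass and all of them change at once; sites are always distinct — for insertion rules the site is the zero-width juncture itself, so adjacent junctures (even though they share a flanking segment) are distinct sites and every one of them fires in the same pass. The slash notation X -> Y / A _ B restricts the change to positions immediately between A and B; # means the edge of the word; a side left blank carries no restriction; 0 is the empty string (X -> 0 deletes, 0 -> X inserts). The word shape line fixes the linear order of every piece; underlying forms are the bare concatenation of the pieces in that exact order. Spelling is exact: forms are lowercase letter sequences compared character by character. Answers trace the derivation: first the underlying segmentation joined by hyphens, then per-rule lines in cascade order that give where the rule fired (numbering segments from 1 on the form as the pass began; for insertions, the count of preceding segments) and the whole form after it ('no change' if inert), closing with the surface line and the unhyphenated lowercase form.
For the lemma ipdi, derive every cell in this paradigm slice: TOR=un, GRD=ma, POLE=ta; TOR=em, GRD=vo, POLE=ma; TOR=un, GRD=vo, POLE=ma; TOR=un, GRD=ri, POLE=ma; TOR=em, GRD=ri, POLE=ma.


cell TOR=un, GRD=ma, POLE=ta:
underlying: ipdi-id-pu-e
1. i, o -> 0 / V _: fires at position(s) 5: ipdidpue
2. f -> v, k -> g, p -> b, t -> d / V _ V: no change
surface: ipdidpue

cell TOR=em, GRD=vo, POLE=ma:
underlying: ipdi-f-a-ri
1. i, o -> 0 / V _: no change
2. f -> v, k -> g, p -> b, t -> d / V _ V: fires at position(s) 5: ipdivari
surface: ipdivari

cell TOR=un, GRD=vo, POLE=ma:
underlying: ipdi-id-a-ri
1. i, o -> 0 / V _: fires at position(s) 5: ipdidari
2. f -> v, k -> g, p -> b, t -> d / V _ V: no change
surface: ipdidari

cell TOR=un, GRD=ri, POLE=ma:
underlying: ipdi-id-a-un
1. i, o -> 0 / V _: fires at position(s) 5: ipdidaun
2. f -> v, k -> g, p -> b, t -> d / V _ V: no change
surface: ipdidaun

cell TOR=em, GRD=ri, POLE=ma:
underlying: ipdi-f-a-un
1. i, o -> 0 / V _: no change
2. f -> v, k -> g, p -> b, t -> d / V _ V: fires at position(s) 5: ipdivaun
surface: ipdivaun


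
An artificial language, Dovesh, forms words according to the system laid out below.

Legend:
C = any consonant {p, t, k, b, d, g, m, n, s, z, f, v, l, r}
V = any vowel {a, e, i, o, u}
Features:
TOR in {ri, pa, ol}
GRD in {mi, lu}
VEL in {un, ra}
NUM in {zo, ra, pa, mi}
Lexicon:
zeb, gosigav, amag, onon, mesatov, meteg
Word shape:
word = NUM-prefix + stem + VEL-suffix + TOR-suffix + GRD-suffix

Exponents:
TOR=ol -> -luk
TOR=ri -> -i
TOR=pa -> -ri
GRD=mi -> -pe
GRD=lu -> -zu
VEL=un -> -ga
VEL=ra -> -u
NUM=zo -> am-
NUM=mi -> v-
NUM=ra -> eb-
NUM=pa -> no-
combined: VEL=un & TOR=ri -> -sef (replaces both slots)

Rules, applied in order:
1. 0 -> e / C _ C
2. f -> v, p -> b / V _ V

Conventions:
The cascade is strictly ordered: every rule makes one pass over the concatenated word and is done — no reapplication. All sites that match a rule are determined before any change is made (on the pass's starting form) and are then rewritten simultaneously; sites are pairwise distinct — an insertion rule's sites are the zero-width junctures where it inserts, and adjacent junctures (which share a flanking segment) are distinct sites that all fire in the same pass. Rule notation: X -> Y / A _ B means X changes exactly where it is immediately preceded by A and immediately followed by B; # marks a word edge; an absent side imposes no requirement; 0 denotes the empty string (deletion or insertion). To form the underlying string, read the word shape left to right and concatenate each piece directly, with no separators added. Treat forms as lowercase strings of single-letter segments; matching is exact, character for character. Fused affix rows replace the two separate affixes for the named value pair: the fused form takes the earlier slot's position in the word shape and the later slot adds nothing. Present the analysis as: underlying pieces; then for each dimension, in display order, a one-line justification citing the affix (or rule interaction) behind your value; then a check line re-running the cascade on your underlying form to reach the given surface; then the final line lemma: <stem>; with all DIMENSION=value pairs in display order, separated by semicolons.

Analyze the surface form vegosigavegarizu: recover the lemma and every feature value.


underlying: v-gosigav-ga-ri-zu
TOR=pa - signalled by the affix -ri
GRD=lu - signalled by the affix -zu
VEL=un - signalled by the affix -ga
NUM=mi - signalled by the affix v-
check: vgosigavgarizu -> vegosigavegarizu -> vegosigavegarizu
lemma: gosigav; TOR=pa; GRD=lu; VEL=un; NUM=mi


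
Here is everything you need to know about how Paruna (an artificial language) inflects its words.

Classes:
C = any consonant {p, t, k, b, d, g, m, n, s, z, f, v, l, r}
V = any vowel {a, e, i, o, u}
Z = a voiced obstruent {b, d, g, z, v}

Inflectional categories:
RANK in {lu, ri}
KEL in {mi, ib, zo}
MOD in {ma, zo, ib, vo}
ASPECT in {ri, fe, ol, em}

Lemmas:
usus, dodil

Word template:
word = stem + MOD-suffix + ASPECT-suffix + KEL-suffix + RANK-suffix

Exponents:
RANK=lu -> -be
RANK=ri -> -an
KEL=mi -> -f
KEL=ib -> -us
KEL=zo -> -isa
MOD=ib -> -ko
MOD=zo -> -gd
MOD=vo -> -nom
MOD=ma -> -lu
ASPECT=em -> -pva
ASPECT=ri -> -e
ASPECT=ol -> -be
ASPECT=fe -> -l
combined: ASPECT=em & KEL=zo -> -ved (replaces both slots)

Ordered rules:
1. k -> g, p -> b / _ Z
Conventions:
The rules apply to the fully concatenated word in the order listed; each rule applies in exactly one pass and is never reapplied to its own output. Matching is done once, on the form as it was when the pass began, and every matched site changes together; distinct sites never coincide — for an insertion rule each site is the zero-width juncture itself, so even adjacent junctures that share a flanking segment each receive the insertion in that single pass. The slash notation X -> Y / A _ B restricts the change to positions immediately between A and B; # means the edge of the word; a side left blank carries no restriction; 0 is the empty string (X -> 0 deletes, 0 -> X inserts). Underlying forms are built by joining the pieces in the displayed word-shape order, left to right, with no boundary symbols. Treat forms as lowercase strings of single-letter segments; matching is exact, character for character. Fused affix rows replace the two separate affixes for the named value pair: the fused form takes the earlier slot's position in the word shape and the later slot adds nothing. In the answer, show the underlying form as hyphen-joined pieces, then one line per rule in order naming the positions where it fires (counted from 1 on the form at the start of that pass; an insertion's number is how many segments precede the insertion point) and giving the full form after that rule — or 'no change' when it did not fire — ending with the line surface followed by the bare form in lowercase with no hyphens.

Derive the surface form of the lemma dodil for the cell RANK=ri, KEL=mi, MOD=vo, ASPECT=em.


underlying: dodil-nom-pva-f-an
1. k -> g, p -> b / _ Z: fires at position(s) 9: dodilnombvafan
surface: dodilnombvafan


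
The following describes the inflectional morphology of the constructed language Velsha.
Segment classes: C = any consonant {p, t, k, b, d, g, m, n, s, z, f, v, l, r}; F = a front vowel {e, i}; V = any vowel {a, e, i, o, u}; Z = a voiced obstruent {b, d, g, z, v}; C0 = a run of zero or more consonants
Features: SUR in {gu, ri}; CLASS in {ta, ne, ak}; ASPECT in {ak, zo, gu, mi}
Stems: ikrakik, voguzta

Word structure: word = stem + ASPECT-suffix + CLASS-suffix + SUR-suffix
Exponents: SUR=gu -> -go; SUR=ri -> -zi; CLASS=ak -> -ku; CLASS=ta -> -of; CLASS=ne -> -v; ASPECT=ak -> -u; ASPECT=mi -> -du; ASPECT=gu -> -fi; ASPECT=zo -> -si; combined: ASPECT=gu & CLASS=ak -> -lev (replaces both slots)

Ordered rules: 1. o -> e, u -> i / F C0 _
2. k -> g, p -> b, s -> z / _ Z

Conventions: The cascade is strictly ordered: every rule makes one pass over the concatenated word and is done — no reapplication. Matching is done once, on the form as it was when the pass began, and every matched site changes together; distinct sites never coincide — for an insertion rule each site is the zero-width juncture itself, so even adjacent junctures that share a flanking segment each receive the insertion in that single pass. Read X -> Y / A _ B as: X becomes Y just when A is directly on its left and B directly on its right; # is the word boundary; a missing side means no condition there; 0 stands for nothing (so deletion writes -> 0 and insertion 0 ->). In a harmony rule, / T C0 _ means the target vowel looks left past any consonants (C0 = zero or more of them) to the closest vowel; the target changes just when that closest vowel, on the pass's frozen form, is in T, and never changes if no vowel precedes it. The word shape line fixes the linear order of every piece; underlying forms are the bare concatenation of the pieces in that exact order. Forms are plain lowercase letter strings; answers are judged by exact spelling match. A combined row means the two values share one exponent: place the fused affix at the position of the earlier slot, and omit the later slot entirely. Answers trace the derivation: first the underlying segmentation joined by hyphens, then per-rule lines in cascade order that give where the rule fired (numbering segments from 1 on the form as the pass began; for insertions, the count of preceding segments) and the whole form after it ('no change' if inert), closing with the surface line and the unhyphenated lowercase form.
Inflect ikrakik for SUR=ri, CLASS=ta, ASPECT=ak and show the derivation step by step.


underlying: ikrakik-u-of-zi
1. o -> e, u -> i / F C0 _: fires at position(s) 8: ikrakikiofzi
2. k -> g, p -> b, s -> z / _ Z: no change
surface: ikrakikiofzi


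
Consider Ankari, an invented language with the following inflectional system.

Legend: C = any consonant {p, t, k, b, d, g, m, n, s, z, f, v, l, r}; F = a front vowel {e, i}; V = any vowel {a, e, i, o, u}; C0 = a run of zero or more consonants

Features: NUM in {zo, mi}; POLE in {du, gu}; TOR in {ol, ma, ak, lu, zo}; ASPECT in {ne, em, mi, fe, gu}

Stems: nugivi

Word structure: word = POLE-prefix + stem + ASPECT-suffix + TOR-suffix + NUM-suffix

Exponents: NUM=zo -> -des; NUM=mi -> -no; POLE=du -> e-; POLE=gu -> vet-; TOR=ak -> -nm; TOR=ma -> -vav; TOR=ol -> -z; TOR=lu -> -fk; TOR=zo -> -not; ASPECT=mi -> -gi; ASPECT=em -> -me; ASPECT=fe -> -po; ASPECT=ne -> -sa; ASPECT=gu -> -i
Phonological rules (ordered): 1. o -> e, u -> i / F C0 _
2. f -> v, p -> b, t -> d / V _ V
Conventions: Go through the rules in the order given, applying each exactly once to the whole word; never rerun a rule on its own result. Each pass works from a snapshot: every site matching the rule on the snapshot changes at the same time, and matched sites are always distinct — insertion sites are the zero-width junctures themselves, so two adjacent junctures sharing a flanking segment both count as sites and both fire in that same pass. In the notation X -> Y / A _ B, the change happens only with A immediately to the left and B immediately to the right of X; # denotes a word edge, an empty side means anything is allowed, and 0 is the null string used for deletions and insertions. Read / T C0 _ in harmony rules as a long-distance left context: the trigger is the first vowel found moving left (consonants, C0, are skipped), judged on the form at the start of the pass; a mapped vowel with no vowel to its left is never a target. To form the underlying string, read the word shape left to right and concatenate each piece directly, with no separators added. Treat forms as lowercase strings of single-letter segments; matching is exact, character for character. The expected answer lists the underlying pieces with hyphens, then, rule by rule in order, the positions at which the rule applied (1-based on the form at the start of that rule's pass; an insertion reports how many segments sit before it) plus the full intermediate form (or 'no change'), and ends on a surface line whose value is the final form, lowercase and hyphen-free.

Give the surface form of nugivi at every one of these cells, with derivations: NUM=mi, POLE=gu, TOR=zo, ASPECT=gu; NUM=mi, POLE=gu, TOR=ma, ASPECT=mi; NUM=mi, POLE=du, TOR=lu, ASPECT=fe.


cell NUM=mi, POLE=gu, TOR=zo, ASPECT=gu:
underlying: vet-nugivi-i-not-no
1. o -> e, u -> i / F C0 _: fires at position(s) 5, 12: vetnigiviinetno
2. f -> v, p -> b, t -> d / V _ V: no change
surface: vetnigiviinetno

cell NUM=mi, POLE=gu, TOR=ma, ASPECT=mi:
underlying: vet-nugivi-gi-vav-no
1. o -> e, u -> i / F C0 _: fires at position(s) 5: vetnigivigivavno
2. f -> v, p -> b, t -> d / V _ V: no change
surface: vetnigivigivavno

cell NUM=mi, POLE=du, TOR=lu, ASPECT=fe:
underlying: e-nugivi-po-fk-no
1. o -> e, u -> i / F C0 _: fires at position(s) 3, 9: enigivipefkno
2. f -> v, p -> b, t -> d / V _ V: fires at position(s) 8: enigivibefkno
surface: enigivibefkno


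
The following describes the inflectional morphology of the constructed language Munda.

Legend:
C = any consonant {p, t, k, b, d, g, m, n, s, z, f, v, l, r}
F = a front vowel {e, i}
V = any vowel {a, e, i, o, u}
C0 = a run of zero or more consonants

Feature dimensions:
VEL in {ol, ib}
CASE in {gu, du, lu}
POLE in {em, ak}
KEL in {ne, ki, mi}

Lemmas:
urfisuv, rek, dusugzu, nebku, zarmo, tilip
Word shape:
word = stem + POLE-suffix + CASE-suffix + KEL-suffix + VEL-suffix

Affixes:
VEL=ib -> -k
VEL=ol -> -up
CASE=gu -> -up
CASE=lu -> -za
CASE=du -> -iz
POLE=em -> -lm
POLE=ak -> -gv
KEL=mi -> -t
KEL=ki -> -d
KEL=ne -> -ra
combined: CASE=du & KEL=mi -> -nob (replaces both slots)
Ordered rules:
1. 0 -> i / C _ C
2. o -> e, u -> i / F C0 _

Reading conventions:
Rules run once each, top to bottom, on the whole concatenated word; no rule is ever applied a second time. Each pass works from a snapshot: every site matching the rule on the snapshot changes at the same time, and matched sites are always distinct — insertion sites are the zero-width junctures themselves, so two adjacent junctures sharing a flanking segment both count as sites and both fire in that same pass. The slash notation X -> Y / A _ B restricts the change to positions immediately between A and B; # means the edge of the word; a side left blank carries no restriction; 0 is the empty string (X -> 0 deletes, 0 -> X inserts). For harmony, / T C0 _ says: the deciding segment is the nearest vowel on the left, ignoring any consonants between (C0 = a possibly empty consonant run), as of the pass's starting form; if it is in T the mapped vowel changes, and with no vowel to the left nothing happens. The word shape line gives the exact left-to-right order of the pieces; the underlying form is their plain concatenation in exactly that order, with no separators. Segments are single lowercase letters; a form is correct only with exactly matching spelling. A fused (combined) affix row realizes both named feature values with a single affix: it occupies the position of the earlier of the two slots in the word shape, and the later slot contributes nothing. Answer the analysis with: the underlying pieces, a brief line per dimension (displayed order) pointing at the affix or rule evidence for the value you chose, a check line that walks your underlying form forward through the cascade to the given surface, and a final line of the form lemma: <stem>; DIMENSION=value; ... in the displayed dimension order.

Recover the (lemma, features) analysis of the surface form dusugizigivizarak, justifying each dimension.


underlying: dusugzu-gv-za-ra-k
VEL=ib - signalled by the affix -k
CASE=lu - signalled by the affix -za
POLE=ak - signalled by the affix -gv
KEL=ne - signalled by the affix -ra
check: dusugzugvzarak -> dusugizugivizarak -> dusugizigivizarak
lemma: dusugzu; VEL=ib; CASE=lu; POLE=ak; KEL=ne


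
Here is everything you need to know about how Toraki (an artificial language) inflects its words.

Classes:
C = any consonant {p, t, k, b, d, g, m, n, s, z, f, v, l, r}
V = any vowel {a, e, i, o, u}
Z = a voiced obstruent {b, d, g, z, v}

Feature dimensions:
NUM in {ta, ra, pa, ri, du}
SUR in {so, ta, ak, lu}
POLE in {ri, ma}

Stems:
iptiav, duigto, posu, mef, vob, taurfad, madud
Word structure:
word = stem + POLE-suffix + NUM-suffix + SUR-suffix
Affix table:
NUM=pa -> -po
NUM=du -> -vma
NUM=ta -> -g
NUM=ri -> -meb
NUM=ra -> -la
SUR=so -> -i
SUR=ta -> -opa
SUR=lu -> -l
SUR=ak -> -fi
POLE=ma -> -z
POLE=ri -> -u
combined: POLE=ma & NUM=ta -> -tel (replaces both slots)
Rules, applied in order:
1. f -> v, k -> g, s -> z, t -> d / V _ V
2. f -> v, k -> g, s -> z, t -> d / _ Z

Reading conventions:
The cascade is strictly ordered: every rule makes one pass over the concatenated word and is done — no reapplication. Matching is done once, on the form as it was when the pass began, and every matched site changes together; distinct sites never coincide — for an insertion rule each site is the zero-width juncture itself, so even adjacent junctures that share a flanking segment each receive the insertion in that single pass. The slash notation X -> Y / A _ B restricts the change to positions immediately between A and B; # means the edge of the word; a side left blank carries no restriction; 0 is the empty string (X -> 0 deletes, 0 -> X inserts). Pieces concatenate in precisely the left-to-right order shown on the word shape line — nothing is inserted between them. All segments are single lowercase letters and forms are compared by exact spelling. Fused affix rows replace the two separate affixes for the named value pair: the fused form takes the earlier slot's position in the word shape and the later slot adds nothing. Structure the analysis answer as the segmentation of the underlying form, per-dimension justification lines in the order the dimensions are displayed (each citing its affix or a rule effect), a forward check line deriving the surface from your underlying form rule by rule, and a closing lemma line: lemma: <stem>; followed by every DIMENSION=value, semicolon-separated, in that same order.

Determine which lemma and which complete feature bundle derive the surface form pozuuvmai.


underlying: posu-u-vma-i
NUM=du - signalled by the affix -vma
SUR=so - signalled by the affix -i
POLE=ri - signalled by the affix -u
check: posuuvmai -> pozuuvmai -> pozuuvmai
lemma: posu; NUM=du; SUR=so; POLE=ri


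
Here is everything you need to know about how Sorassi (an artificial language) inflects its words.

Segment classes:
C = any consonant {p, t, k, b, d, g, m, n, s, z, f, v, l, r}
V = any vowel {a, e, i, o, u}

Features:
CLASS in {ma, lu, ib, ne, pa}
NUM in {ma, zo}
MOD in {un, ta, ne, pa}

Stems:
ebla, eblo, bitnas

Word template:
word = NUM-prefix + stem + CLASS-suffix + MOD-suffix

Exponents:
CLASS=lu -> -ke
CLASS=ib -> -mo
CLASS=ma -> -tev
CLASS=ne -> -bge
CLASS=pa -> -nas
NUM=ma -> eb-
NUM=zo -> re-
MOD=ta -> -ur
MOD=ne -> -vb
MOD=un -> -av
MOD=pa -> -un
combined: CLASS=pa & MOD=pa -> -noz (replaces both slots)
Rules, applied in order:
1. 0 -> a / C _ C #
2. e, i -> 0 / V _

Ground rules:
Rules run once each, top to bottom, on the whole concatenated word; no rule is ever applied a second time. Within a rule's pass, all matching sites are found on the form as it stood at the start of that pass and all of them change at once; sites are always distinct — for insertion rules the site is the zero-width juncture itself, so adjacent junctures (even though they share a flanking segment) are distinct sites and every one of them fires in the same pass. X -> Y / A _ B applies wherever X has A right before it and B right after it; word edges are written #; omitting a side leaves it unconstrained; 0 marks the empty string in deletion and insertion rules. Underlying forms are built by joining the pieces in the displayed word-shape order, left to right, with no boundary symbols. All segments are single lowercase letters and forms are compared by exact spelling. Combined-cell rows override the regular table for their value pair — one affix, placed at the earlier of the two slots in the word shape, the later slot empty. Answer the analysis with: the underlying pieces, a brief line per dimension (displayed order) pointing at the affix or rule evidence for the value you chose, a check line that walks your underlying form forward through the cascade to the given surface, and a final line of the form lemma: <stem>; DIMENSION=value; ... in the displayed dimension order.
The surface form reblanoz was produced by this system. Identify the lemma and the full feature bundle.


underlying: re-ebla-noz
CLASS=pa - signalled by the combined affix row
NUM=zo - signalled by the affix re-
MOD=pa - signalled by the combined affix row
check: reeblanoz -> reeblanoz -> reblanoz
lemma: ebla; CLASS=pa; NUM=zo; MOD=pa


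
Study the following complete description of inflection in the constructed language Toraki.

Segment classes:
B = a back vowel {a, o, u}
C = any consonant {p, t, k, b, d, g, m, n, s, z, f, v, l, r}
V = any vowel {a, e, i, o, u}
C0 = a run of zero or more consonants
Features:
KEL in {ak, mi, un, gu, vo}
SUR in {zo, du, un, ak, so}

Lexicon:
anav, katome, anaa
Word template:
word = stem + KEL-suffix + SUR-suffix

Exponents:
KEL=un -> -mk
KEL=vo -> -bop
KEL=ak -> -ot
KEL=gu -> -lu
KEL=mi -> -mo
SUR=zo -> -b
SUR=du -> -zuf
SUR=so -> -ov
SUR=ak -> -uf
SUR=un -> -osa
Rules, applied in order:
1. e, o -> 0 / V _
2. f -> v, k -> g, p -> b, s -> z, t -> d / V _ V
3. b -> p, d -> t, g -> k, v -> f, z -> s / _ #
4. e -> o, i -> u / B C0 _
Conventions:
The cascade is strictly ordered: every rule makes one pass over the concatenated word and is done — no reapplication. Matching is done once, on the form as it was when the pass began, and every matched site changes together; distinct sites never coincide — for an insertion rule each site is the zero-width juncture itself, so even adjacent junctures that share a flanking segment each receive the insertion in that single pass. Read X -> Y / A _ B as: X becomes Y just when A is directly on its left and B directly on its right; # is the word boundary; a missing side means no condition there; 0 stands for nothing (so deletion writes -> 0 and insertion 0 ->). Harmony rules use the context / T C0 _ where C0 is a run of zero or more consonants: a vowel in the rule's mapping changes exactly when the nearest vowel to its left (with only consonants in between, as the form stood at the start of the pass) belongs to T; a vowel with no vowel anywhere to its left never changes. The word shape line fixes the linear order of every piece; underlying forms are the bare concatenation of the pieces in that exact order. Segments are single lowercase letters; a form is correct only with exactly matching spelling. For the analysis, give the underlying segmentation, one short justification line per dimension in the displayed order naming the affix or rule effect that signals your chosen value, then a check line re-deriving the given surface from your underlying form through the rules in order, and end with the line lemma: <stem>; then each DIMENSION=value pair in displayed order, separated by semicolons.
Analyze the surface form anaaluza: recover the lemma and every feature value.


underlying: anaa-lu-osa
KEL=gu - signalled by the affix -lu
SUR=un - signalled by the affix -osa
check: anaaluosa -> anaalusa -> anaaluza -> anaaluza -> anaaluza
lemma: anaa; KEL=gu; SUR=un


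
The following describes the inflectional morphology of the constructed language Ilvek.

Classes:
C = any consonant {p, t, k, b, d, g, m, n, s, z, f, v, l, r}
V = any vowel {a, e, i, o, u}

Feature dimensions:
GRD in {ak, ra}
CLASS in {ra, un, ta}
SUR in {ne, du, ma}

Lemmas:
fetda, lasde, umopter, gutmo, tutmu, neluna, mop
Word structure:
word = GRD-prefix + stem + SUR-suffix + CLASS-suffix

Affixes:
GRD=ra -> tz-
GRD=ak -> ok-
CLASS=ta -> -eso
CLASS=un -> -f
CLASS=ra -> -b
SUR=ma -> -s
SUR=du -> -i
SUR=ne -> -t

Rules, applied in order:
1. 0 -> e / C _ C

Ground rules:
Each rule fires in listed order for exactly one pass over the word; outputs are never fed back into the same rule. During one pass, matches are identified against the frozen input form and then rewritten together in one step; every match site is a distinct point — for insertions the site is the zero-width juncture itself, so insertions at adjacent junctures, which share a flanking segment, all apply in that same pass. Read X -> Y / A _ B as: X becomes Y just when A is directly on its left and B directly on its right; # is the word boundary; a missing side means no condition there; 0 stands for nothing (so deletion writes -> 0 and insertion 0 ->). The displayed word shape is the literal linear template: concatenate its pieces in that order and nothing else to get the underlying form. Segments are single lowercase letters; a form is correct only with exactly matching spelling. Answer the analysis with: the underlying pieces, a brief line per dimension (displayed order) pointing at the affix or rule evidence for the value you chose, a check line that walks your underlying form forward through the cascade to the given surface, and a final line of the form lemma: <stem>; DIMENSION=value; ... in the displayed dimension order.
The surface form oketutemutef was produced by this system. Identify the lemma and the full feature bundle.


underlying: ok-tutmu-t-f
GRD=ak - signalled by the affix ok-
CLASS=un - signalled by the affix -f
SUR=ne - signalled by the affix -t
check: oktutmutf -> oketutemutef
lemma: tutmu; GRD=ak; CLASS=un; SUR=ne


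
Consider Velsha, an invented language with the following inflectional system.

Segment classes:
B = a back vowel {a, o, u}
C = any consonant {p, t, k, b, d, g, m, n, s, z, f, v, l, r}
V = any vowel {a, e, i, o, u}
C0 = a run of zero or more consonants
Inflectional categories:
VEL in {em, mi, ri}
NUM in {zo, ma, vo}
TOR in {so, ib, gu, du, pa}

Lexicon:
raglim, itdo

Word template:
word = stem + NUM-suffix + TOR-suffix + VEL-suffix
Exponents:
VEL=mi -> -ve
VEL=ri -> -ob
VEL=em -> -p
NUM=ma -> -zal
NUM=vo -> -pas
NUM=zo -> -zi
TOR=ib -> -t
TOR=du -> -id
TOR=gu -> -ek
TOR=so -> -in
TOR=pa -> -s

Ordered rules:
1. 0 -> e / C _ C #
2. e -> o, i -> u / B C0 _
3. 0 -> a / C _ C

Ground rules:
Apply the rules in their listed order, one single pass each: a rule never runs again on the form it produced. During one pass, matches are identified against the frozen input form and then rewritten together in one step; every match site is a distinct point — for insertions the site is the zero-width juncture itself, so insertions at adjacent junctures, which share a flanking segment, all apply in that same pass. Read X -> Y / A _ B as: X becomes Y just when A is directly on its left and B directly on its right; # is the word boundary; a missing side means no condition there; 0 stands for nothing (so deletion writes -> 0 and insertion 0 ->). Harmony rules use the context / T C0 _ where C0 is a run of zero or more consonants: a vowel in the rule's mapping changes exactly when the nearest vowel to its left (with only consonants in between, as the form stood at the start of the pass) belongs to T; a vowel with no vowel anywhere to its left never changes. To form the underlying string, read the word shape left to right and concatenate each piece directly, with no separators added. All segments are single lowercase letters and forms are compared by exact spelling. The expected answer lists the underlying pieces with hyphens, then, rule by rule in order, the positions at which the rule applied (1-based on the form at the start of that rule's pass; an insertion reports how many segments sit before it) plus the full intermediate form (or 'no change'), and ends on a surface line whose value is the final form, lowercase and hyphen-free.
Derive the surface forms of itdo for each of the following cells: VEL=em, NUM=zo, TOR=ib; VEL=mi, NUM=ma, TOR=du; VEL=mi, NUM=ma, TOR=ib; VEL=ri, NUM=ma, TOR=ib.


cell VEL=em, NUM=zo, TOR=ib:
underlying: itdo-zi-t-p
1. 0 -> e / C _ C #: inserts after position(s) 7: itdozitep
2. e -> o, i -> u / B C0 _: fires at position(s) 6: itdozutep
3. 0 -> a / C _ C: inserts after position(s) 2: itadozutep
surface: itadozutep

cell VEL=mi, NUM=ma, TOR=du:
underlying: itdo-zal-id-ve
1. 0 -> e / C _ C #: no change
2. e -> o, i -> u / B C0 _: fires at position(s) 8: itdozaludve
3. 0 -> a / C _ C: inserts after position(s) 2, 9: itadozaludave
surface: itadozaludave

cell VEL=mi, NUM=ma, TOR=ib:
underlying: itdo-zal-t-ve
1. 0 -> e / C _ C #: no change
2. e -> o, i -> u / B C0 _: fires at position(s) 10: itdozaltvo
3. 0 -> a / C _ C: inserts after position(s) 2, 7, 8: itadozalatavo
surface: itadozalatavo

cell VEL=ri, NUM=ma, TOR=ib:
underlying: itdo-zal-t-ob
1. 0 -> e / C _ C #: no change
2. e -> o, i -> u / B C0 _: no change
3. 0 -> a / C _ C: inserts after position(s) 2, 7: itadozalatob
surface: itadozalatob


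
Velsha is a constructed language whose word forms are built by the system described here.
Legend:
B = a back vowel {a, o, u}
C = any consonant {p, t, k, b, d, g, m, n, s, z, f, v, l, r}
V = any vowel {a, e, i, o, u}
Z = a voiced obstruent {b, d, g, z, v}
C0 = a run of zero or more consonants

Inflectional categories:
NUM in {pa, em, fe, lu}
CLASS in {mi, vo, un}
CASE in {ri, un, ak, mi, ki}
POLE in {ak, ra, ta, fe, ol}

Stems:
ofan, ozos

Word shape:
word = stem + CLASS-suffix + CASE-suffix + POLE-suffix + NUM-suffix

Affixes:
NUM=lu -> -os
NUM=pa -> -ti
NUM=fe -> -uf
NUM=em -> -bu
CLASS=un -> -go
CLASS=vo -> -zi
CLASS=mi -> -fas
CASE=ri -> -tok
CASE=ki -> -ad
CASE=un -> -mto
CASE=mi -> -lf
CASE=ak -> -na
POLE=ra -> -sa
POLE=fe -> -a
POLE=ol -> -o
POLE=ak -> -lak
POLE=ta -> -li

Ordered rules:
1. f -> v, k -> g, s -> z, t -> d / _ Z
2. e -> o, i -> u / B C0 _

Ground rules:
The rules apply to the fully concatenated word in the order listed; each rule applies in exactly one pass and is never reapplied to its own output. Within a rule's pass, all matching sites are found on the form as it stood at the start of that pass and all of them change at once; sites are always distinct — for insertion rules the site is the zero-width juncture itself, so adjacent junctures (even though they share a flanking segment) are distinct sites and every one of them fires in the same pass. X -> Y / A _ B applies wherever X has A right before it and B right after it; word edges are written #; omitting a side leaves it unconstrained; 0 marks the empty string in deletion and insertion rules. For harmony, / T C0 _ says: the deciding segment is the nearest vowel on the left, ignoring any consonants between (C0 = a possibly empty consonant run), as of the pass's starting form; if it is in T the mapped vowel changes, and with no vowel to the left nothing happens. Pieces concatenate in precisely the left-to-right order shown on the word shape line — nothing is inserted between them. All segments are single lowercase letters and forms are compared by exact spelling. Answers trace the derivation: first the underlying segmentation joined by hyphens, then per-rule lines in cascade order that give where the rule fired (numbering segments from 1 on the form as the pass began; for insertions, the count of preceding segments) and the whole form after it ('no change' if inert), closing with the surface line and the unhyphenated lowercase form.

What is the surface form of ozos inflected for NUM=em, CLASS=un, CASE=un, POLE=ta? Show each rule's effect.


underlying: ozos-go-mto-li-bu
1. f -> v, k -> g, s -> z, t -> d / _ Z: fires at position(s) 4: ozozgomtolibu
2. e -> o, i -> u / B C0 _: fires at position(s) 11: ozozgomtolubu
surface: ozozgomtolubu


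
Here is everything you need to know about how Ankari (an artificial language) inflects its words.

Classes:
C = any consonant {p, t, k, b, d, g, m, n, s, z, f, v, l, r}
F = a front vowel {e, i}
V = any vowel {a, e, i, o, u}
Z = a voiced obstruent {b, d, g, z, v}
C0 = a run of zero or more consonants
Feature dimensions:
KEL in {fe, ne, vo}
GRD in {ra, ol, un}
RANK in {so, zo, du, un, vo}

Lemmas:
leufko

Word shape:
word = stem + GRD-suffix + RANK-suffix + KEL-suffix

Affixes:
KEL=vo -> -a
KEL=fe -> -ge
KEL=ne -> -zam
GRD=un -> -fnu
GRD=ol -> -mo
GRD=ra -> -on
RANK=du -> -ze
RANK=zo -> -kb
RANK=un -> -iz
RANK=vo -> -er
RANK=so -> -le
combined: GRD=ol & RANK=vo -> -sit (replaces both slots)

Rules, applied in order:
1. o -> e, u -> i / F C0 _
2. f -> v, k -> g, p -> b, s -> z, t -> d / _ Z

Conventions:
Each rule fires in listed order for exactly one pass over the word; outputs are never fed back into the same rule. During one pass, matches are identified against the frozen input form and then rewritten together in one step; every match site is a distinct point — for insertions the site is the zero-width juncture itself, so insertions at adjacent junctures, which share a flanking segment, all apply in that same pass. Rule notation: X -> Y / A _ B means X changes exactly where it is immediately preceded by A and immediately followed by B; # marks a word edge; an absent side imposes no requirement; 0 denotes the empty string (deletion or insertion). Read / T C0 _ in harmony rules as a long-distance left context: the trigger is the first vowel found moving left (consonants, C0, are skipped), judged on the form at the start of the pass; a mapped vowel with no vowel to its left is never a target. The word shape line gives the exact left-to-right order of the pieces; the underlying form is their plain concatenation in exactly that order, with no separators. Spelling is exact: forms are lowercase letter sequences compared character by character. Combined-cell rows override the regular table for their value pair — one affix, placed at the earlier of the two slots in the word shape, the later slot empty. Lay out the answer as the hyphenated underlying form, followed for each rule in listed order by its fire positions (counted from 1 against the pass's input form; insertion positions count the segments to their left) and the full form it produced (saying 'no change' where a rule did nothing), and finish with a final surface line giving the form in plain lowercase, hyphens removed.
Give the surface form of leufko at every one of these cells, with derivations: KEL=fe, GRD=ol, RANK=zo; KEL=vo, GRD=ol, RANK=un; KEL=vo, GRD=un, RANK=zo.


cell KEL=fe, GRD=ol, RANK=zo:
underlying: leufko-mo-kb-ge
1. o -> e, u -> i / F C0 _: fires at position(s) 3: leifkomokbge
2. f -> v, k -> g, p -> b, s -> z, t -> d / _ Z: fires at position(s) 9: leifkomogbge
surface: leifkomogbge

cell KEL=vo, GRD=ol, RANK=un:
underlying: leufko-mo-iz-a
1. o -> e, u -> i / F C0 _: fires at position(s) 3: leifkomoiza
2. f -> v, k -> g, p -> b, s -> z, t -> d / _ Z: no change
surface: leifkomoiza

cell KEL=vo, GRD=un, RANK=zo:
underlying: leufko-fnu-kb-a
1. o -> e, u -> i / F C0 _: fires at position(s) 3: leifkofnukba
2. f -> v, k -> g, p -> b, s -> z, t -> d / _ Z: fires at position(s) 10: leifkofnugba
surface: leifkofnugba
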